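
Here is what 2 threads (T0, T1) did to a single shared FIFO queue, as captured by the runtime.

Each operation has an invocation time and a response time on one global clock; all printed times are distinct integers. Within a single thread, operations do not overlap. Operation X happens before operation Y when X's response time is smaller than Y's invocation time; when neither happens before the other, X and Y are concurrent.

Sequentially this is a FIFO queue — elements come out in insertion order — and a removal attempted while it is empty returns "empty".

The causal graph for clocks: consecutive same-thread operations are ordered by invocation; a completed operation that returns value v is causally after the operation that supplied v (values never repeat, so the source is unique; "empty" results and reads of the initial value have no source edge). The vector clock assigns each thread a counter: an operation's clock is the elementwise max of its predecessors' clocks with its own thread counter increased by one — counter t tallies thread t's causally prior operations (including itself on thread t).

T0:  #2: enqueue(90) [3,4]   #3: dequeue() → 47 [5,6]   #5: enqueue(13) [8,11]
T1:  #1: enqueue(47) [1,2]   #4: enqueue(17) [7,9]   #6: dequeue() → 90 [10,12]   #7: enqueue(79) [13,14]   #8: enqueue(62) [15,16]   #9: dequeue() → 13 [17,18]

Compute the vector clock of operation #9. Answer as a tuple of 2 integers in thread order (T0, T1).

#1, invoked 1, has no incoming edges; only T1's bump applies → (0, 1)
#2, invoked 3, has no incoming edges; only T0's bump applies → (1, 0)
#4, invoked 7, takes VC(#1)=(0, 1) under max, adds 1 for T1 → (0, 2)
#3, invoked 5, takes VC(#1)=(0, 1), VC(#2)=(1, 0) under max, adds 1 for T0 → (2, 1)
#6, invoked 10, takes VC(#2)=(1, 0), VC(#4)=(0, 2) under max, adds 1 for T1 → (1, 3)
#5, invoked 8, takes VC(#3)=(2, 1) under max, adds 1 for T0 → (3, 1)
#7, invoked 13, takes VC(#6)=(1, 3) under max, adds 1 for T1 → (1, 4)
#8, invoked 15, takes VC(#7)=(1, 4) under max, adds 1 for T1 → (1, 5)
#9, invoked 17, takes VC(#5)=(3, 1), VC(#8)=(1, 5) under max, adds 1 for T1 → (3, 6)
target: VC(#9) = (3, 6)

(3, 6)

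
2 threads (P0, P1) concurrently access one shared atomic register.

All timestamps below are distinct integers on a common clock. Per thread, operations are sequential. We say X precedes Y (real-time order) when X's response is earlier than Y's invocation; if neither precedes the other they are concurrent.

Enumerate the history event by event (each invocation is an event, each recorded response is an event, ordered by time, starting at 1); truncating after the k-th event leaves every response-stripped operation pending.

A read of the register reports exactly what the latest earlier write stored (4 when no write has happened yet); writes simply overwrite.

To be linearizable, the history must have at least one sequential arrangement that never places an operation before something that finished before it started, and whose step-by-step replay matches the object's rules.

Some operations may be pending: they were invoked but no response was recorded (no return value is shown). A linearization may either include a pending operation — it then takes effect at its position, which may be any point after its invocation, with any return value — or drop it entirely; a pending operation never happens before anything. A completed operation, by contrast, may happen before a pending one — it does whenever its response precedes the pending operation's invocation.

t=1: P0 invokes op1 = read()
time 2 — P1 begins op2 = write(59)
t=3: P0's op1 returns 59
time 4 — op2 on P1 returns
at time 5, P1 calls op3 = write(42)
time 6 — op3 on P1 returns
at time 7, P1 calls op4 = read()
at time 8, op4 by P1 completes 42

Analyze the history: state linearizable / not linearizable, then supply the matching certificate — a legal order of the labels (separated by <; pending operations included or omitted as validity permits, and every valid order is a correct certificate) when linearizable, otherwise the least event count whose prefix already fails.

after step 1 (op2 write(59)): value 59
after step 2 (op1 read() → 59): value 59
after step 3 (op3 write(42)): value 42
after step 4 (op4 read() → 42): value 42

linearizable — witness: op2 < op1 < op3 < op4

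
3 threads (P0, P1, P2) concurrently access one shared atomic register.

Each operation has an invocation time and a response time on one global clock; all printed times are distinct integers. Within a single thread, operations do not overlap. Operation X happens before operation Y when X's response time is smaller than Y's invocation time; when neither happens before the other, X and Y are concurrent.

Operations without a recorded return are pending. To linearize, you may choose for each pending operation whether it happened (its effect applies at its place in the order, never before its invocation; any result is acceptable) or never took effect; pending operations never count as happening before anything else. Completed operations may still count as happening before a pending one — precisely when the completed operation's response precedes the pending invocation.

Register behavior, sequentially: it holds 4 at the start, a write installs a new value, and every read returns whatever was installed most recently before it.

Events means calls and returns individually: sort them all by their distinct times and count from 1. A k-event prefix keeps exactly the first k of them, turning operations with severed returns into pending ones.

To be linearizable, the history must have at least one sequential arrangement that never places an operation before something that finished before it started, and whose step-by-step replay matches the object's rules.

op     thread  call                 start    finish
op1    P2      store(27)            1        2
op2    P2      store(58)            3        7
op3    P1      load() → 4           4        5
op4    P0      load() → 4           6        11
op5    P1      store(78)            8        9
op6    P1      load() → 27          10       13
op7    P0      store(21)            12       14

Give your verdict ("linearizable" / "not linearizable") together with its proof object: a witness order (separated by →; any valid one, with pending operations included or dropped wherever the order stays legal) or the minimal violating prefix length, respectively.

the violation lands at event 5, op3's response at time 5: events 1..4 linearize, events 1..5 do not
exactly one order of the 2 completed ops respects real time; the atomic register replay fails
include/drop combinations of the 1 pending operation (op2) were all tried; none helps
one such order, op1, op3 (pending dropped), breaks at step 2 where op3 load() → 4 is illegal

not linearizable — minimal violating prefix: 5 events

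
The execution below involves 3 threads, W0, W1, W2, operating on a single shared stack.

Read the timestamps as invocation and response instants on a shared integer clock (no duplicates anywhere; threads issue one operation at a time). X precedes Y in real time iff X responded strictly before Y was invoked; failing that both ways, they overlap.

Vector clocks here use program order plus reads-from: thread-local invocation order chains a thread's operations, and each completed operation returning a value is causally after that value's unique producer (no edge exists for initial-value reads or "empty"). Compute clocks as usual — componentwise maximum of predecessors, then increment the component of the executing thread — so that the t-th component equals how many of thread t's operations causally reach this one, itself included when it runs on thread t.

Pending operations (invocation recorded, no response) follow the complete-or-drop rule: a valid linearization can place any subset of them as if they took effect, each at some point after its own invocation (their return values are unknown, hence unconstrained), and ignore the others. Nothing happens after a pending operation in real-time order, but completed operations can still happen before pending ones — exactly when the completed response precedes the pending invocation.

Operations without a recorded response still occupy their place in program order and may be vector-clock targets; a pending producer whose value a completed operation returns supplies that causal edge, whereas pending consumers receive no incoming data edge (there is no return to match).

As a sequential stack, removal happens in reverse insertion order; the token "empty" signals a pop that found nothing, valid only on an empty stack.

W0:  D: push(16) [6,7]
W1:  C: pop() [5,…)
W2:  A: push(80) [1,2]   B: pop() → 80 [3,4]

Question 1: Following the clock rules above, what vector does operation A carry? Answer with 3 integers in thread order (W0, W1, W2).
(0, 0, 1)

VC(A, invoked at 1): no causal predecessors; +1 on W2 → (0, 0, 1)
VC(C, invoked at 5): no causal predecessors; +1 on W1 → (0, 1, 0)
VC(D, invoked at 6): no causal predecessors; +1 on W0 → (1, 0, 0)
VC(B, invoked at 3): max of VC(A)=(0, 0, 1), then +1 on thread W2 → (0, 0, 2)
target: VC(A) = (0, 0, 1)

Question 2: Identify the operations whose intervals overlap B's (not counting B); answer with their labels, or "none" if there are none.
none

overlap test against B [3,4]: concurrent iff the interval meets 3..4
A [1,2]: before
C [5,…): after
D [6,7]: after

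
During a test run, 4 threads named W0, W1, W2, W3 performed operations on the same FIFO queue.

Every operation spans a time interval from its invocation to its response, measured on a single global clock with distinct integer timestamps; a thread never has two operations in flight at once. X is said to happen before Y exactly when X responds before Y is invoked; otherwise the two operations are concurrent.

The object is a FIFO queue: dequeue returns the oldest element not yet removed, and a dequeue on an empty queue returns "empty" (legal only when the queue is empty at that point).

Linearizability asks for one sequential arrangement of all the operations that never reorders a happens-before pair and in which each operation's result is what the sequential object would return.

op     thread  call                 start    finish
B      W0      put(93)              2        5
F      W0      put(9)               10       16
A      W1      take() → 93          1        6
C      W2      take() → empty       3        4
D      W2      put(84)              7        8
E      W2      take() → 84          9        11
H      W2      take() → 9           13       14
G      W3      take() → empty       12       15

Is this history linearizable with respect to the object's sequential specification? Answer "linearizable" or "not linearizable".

one valid linearization: B, A, C, D, E, F, H, G
after step 1 (B put(93)): queue <93>
after step 2 (A take() → 93): queue <>
after step 3 (C take() → empty): queue <>
after step 4 (D put(84)): queue <84>
after step 5 (E take() → 84): queue <>
after step 6 (F put(9)): queue <9>
after step 7 (H take() → 9): queue <>
after step 8 (G take() → empty): queue <>

linearizable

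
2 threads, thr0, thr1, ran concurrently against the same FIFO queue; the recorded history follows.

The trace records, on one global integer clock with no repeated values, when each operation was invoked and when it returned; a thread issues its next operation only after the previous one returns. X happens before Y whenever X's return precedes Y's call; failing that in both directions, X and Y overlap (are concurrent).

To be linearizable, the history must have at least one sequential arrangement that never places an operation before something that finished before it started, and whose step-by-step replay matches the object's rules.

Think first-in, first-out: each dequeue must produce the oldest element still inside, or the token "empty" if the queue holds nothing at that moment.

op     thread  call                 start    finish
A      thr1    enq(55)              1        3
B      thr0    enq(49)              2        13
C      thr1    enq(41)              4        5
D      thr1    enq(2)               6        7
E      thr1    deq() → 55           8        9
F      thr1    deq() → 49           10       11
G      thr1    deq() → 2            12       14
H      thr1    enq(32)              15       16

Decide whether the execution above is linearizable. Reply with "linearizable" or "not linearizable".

not linearizable

cut after 13 events: linearizable; cut after 14 events (G responds, time 14): not linearizable
checked exhaustively: 7 real-time-consistent orders of 7 completed operations, zero legal FIFO queue replays
e.g. A, B, C, D, E, F, G: illegal at step 7, since G deq() → 2 cannot apply there
e.g. A, C, B, D, E, F, G: illegal at step 6, since F deq() → 49 cannot apply there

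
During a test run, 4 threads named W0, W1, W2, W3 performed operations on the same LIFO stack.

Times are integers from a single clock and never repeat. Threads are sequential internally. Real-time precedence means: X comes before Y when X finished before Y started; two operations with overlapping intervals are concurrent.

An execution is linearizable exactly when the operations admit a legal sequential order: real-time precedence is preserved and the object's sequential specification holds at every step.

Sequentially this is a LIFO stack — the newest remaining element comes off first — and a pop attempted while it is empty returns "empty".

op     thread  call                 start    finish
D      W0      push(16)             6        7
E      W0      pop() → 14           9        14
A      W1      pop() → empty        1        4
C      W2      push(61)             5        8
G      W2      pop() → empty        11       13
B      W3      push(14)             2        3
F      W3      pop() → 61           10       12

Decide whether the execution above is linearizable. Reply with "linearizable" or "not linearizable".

not linearizable

cut after 12 events: linearizable; cut after 13 events (G responds, time 13): not linearizable
no legal order exists: 8 real-time-consistent candidates over 6 completed LIFO stack operations, all rejected
including or dropping the 1 pending operation (E) in any combination fails
sample order A, B, C, D, F, G (pending dropped) stalls at step 5 — F pop() → 61 has no legal effect
sample order A, B, C, D, G, F (pending dropped) stalls at step 5 — G pop() → empty has no legal effect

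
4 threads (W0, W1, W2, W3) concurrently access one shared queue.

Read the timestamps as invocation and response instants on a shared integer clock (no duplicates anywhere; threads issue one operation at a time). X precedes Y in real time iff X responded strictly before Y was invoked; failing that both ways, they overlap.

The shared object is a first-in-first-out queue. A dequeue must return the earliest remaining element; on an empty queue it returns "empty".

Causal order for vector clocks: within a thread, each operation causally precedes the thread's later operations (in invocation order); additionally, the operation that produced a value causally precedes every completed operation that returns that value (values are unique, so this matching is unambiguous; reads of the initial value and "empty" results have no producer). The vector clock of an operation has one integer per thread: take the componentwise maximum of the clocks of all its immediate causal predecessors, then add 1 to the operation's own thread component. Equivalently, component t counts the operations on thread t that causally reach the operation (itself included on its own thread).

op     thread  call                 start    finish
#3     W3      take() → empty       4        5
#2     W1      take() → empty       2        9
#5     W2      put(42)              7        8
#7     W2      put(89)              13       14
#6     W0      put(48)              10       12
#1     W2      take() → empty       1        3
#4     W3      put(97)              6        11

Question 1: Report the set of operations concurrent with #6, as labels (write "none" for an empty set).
Answer: #4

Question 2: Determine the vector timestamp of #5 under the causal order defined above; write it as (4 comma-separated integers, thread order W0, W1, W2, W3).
Answer: (0, 0, 2, 0)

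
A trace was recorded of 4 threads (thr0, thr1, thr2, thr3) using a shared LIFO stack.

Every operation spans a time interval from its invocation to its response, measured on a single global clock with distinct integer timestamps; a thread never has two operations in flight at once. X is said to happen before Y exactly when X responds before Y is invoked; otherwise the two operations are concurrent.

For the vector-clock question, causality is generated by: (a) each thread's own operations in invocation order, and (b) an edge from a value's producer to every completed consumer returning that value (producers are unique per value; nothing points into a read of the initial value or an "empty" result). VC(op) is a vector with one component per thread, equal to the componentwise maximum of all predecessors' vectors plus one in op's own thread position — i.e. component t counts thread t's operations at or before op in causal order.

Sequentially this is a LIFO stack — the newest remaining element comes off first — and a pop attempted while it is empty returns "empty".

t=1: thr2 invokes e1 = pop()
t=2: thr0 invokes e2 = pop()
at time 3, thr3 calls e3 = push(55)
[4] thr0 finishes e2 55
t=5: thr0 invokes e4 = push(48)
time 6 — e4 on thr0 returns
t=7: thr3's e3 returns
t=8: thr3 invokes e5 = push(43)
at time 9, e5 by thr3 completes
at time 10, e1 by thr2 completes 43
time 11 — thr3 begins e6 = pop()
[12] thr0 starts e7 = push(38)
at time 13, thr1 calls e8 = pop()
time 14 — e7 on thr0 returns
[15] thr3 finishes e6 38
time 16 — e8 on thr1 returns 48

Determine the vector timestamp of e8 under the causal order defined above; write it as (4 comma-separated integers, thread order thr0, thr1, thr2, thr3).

(2, 1, 0, 1)

e3, invoked 3, has no incoming edges; only thr3's bump applies → (0, 0, 0, 1)
e5 (invocation 8): componentwise max over VC(e3)=(0, 0, 0, 1), +1 at thr3, giving (0, 0, 0, 2)
e2 (invocation 2): componentwise max over VC(e3)=(0, 0, 0, 1), +1 at thr0, giving (1, 0, 0, 1)
e1 (invocation 1): componentwise max over VC(e5)=(0, 0, 0, 2), +1 at thr2, giving (0, 0, 1, 2)
e4 (invocation 5): componentwise max over VC(e2)=(1, 0, 0, 1), +1 at thr0, giving (2, 0, 0, 1)
e8 (invocation 13): componentwise max over VC(e4)=(2, 0, 0, 1), +1 at thr1, giving (2, 1, 0, 1)
e7 (invocation 12): componentwise max over VC(e4)=(2, 0, 0, 1), +1 at thr0, giving (3, 0, 0, 1)
e6 (invocation 11): componentwise max over VC(e5)=(0, 0, 0, 2), VC(e7)=(3, 0, 0, 1), +1 at thr3, giving (3, 0, 0, 3)
target: VC(e8) = (2, 1, 0, 1)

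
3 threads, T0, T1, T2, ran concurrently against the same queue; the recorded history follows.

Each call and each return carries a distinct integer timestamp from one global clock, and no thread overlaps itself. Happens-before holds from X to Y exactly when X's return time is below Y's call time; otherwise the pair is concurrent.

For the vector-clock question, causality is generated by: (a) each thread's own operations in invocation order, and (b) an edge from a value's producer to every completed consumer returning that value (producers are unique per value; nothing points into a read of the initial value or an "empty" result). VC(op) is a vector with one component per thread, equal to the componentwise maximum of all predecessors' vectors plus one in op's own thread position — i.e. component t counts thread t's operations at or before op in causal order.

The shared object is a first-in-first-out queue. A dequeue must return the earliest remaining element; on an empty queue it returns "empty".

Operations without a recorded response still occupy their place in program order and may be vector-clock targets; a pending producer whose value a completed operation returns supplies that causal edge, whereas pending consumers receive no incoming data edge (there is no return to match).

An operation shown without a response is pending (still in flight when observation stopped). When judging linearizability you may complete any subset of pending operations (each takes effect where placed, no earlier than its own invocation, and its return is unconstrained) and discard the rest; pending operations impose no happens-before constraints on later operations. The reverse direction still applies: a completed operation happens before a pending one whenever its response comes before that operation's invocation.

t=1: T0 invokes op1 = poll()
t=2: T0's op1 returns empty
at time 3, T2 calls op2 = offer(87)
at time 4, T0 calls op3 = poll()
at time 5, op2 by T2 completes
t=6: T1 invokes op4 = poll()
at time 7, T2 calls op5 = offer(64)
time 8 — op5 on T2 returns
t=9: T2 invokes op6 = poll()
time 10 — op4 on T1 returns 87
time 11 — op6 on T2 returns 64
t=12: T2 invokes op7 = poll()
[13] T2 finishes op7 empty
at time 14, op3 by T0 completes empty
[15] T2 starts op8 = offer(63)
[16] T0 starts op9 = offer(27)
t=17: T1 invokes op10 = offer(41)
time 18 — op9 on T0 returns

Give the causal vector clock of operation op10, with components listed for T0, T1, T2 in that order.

(0, 2, 1)

root op op2, invoked 3: fresh clock plus T2's own tick → (0, 0, 1)
root op op1, invoked 1: fresh clock plus T0's own tick → (1, 0, 0)
merge at op5 (invoked 7): VC(op2)=(0, 0, 1), own-thread bump on T2 → (0, 0, 2)
merge at op4 (invoked 6): VC(op2)=(0, 0, 1), own-thread bump on T1 → (0, 1, 1)
merge at op3 (invoked 4): VC(op1)=(1, 0, 0), own-thread bump on T0 → (2, 0, 0)
merge at op6 (invoked 9): VC(op5)=(0, 0, 2), own-thread bump on T2 → (0, 0, 3)
merge at op10 (invoked 17): VC(op4)=(0, 1, 1), own-thread bump on T1 → (0, 2, 1)
merge at op9 (invoked 16): VC(op3)=(2, 0, 0), own-thread bump on T0 → (3, 0, 0)
merge at op7 (invoked 12): VC(op6)=(0, 0, 3), own-thread bump on T2 → (0, 0, 4)
merge at op8 (invoked 15): VC(op7)=(0, 0, 4), own-thread bump on T2 → (0, 0, 5)
target: VC(op10) = (0, 2, 1)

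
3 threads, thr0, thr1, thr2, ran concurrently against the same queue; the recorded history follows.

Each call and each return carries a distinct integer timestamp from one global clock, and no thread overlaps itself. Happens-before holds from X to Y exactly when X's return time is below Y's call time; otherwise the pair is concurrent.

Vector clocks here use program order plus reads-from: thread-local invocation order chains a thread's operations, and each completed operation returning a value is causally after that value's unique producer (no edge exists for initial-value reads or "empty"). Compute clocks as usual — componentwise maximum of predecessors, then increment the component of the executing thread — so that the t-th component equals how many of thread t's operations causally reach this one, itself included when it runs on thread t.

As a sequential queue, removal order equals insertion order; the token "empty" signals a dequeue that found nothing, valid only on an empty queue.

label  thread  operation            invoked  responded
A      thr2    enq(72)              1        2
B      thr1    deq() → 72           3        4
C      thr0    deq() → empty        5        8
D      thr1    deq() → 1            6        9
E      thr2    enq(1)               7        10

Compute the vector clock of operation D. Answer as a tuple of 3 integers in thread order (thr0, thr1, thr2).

A, invoked 1, has no incoming edges; only thr2's bump applies → (0, 0, 1)
C, invoked 5, has no incoming edges; only thr0's bump applies → (1, 0, 0)
E, invoked 7, takes VC(A)=(0, 0, 1) under max, adds 1 for thr2 → (0, 0, 2)
B, invoked 3, takes VC(A)=(0, 0, 1) under max, adds 1 for thr1 → (0, 1, 1)
D, invoked 6, takes VC(B)=(0, 1, 1), VC(E)=(0, 0, 2) under max, adds 1 for thr1 → (0, 2, 2)
target: VC(D) = (0, 2, 2)

(0, 2, 2)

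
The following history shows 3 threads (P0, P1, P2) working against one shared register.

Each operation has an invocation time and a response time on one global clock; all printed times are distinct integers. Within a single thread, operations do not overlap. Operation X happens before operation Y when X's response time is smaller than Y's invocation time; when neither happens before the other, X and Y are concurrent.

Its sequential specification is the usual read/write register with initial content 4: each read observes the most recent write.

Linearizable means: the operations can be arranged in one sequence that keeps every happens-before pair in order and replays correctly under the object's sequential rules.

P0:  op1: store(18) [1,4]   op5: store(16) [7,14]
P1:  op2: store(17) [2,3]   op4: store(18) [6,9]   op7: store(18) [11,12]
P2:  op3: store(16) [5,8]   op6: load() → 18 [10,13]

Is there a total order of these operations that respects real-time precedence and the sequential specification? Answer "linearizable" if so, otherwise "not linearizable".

linearizable

a witness: op1, op2, op3, op4, op5, op7, op6
1. op1 store(18), leaving value 18
2. op2 store(17), leaving value 17
3. op3 store(16), leaving value 16
4. op4 store(18), leaving value 18
5. op5 store(16), leaving value 16
6. op7 store(18), leaving value 18
7. op6 load() → 18, leaving value 18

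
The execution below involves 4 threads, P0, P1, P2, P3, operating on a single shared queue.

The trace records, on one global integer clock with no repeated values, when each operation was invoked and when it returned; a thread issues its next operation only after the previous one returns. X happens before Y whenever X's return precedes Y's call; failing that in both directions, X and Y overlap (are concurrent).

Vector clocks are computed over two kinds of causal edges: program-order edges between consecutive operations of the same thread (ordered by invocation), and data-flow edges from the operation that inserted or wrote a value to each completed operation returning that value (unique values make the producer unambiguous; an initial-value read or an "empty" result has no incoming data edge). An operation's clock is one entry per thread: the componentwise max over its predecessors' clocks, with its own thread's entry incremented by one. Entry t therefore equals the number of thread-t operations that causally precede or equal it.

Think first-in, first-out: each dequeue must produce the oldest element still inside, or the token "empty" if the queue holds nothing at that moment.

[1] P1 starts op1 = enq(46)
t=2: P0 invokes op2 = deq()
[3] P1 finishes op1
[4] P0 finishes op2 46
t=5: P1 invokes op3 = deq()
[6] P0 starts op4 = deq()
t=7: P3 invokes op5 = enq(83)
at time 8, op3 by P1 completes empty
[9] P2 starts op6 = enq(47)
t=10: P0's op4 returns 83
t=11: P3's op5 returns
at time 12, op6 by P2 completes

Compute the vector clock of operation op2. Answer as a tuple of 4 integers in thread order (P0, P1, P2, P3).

(1, 1, 0, 0)

op5, invoked 7, has no incoming edges; only P3's bump applies → (0, 0, 0, 1)
op6, invoked 9, has no incoming edges; only P2's bump applies → (0, 0, 1, 0)
op1, invoked 1, has no incoming edges; only P1's bump applies → (0, 1, 0, 0)
op3, invoked 5, takes VC(op1)=(0, 1, 0, 0) under max, adds 1 for P1 → (0, 2, 0, 0)
op2, invoked 2, takes VC(op1)=(0, 1, 0, 0) under max, adds 1 for P0 → (1, 1, 0, 0)
op4, invoked 6, takes VC(op2)=(1, 1, 0, 0), VC(op5)=(0, 0, 0, 1) under max, adds 1 for P0 → (2, 1, 0, 1)
target: VC(op2) = (1, 1, 0, 0)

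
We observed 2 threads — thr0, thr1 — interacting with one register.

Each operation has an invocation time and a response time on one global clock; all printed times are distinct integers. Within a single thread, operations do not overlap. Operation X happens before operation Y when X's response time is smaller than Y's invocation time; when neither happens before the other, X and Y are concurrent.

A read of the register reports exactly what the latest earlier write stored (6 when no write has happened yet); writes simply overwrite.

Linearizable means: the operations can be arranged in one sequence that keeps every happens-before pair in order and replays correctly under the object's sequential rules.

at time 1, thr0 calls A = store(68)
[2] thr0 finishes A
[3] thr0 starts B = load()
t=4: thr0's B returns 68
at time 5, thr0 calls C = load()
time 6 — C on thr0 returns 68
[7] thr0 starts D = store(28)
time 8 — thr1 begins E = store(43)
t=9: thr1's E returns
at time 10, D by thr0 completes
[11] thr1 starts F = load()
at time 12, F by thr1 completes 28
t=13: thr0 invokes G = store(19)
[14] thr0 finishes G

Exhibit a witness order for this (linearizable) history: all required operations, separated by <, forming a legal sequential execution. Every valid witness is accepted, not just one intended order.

after step 1 (A store(68)): value 68
after step 2 (B load() → 68): value 68
after step 3 (C load() → 68): value 68
after step 4 (E store(43)): value 43
after step 5 (D store(28)): value 28
after step 6 (F load() → 28): value 28
after step 7 (G store(19)): value 19

A < B < C < E < D < F < G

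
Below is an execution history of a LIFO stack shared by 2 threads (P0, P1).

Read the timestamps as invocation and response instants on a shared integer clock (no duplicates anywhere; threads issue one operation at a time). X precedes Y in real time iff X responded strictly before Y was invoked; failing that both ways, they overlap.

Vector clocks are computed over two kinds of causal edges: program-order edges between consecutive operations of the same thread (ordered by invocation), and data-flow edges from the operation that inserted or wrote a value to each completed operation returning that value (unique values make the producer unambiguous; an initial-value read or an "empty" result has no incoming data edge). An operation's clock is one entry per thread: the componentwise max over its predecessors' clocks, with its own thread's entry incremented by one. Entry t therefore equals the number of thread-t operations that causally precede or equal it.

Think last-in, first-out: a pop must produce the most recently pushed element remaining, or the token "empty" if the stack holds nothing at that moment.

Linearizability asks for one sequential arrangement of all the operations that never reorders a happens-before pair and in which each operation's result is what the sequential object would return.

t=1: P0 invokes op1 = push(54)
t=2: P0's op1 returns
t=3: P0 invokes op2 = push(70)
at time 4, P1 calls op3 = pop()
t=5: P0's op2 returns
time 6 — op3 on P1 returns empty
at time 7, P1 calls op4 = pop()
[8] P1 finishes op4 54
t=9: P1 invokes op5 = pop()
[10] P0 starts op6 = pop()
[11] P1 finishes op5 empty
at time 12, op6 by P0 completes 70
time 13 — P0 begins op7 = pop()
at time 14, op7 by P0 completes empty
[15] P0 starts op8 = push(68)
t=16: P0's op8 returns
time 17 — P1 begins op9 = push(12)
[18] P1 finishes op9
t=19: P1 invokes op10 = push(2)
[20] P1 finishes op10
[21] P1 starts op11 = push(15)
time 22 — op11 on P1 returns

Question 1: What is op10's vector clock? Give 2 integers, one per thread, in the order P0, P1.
(1, 5)

op3 (invocation 4): nothing precedes it; P1's component alone gives (0, 1)
op1 (invocation 1): nothing precedes it; P0's component alone gives (1, 0)
invoked at 3, op2 merges VC(op1)=(1, 0) and bumps P0's slot → (2, 0)
invoked at 7, op4 merges VC(op1)=(1, 0), VC(op3)=(0, 1) and bumps P1's slot → (1, 2)
invoked at 10, op6 merges VC(op2)=(2, 0) and bumps P0's slot → (3, 0)
invoked at 9, op5 merges VC(op4)=(1, 2) and bumps P1's slot → (1, 3)
invoked at 13, op7 merges VC(op6)=(3, 0) and bumps P0's slot → (4, 0)
invoked at 17, op9 merges VC(op5)=(1, 3) and bumps P1's slot → (1, 4)
invoked at 15, op8 merges VC(op7)=(4, 0) and bumps P0's slot → (5, 0)
invoked at 19, op10 merges VC(op9)=(1, 4) and bumps P1's slot → (1, 5)
invoked at 21, op11 merges VC(op10)=(1, 5) and bumps P1's slot → (1, 6)
target: VC(op10) = (1, 5)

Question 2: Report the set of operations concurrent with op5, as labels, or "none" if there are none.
op6

concurrent with op5 ([9,11]): every op whose interval crosses 9..11
op1 [1,2]: before
op2 [3,5]: before
op3 [4,6]: before
op4 [7,8]: before
op6 [10,12]: concurrent
op7 [13,14]: after
op8 [15,16]: after
op9 [17,18]: after
op10 [19,20]: after
op11 [21,22]: after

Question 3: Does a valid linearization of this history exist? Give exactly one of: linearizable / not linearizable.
not linearizable

through event 5 a valid linearization exists; event 6 (op3 responding at time 6) ends that
2 orders of the 3 completed LIFO stack ops respect real time; none is legal
for example op1, op2, op3 fails at step 3: op3 pop() → empty is not legal there
for example op1, op3, op2 fails at step 2: op3 pop() → empty is not legal there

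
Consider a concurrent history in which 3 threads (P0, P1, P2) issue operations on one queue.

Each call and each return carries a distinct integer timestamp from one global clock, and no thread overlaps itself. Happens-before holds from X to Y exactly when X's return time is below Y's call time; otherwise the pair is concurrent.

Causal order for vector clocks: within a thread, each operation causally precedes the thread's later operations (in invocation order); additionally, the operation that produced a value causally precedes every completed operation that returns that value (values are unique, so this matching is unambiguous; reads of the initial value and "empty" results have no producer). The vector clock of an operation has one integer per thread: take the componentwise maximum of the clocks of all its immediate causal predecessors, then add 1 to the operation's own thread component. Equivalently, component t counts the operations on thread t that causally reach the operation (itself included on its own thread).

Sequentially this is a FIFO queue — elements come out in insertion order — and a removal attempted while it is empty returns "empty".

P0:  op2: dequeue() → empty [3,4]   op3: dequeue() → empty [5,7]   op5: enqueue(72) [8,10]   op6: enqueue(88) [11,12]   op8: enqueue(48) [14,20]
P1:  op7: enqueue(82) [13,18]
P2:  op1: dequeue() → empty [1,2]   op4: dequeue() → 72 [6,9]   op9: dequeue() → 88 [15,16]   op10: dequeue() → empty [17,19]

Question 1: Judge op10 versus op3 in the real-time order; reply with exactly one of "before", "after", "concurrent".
Answer: after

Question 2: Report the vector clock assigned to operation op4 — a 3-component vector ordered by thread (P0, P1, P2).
Answer: (3, 0, 2)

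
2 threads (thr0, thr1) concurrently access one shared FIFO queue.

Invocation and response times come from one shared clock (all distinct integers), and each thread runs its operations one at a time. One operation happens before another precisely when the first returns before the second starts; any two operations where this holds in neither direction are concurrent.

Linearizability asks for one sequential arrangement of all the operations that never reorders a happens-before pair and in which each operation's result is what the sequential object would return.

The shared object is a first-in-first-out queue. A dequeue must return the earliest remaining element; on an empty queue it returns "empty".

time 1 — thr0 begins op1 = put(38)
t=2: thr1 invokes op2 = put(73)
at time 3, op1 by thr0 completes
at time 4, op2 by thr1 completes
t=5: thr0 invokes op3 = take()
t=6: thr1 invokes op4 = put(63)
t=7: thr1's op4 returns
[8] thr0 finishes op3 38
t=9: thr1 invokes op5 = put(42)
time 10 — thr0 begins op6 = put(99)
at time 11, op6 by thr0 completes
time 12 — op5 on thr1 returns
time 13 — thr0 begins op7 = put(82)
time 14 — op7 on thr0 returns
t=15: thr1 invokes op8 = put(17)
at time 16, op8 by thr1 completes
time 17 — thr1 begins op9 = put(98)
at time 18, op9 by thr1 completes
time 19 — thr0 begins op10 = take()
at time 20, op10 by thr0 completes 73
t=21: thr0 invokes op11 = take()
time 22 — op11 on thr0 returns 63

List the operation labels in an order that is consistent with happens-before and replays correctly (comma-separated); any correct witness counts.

op1, op2, op3, op4, op5, op6, op7, op8, op9, op10, op11

step 1: op1 put(38) — queue <38>
step 2: op2 put(73) — queue <38,73>
step 3: op3 take() → 38 — queue <73>
step 4: op4 put(63) — queue <73,63>
step 5: op5 put(42) — queue <73,63,42>
step 6: op6 put(99) — queue <73,63,42,99>
step 7: op7 put(82) — queue <73,63,42,99,82>
step 8: op8 put(17) — queue <73,63,42,99,82,17>
step 9: op9 put(98) — queue <73,63,42,99,82,17,98>
step 10: op10 take() → 73 — queue <63,42,99,82,17,98>
step 11: op11 take() → 63 — queue <42,99,82,17,98>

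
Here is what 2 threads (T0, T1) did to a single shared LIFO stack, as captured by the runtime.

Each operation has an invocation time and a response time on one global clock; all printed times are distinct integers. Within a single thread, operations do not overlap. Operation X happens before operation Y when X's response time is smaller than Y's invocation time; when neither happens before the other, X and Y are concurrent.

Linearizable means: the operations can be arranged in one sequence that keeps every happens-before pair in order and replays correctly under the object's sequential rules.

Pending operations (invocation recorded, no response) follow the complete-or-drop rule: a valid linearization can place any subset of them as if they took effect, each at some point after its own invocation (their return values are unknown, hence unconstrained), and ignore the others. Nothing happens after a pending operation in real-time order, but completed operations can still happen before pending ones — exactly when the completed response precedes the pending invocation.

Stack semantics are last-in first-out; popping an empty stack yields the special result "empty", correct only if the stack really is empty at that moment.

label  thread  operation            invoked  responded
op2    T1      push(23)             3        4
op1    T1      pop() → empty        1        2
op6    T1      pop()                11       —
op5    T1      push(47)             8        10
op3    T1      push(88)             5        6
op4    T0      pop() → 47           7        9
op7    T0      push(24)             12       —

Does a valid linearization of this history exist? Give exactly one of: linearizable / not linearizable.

linearizable

a witness: op1, op2, op3, op5, op4
1. op1 pop() → empty, leaving stack <>
2. op2 push(23), leaving stack <23>
3. op3 push(88), leaving stack <23,88>
4. op5 push(47), leaving stack <23,88,47>
5. op4 pop() → 47, leaving stack <23,88>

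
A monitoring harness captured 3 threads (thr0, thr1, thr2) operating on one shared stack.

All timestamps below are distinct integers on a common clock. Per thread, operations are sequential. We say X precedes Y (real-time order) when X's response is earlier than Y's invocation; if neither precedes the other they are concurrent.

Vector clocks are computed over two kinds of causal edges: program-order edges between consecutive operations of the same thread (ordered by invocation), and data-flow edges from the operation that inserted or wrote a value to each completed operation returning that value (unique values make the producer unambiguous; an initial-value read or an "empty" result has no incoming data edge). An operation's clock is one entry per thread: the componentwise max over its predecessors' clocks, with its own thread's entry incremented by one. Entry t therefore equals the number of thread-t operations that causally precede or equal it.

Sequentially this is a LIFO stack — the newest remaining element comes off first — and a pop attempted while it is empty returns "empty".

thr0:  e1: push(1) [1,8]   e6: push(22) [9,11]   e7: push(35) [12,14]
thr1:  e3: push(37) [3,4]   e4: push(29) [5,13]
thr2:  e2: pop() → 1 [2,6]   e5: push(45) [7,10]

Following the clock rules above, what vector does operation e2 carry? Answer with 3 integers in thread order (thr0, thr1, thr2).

invoked at 3, e3 has no predecessors; its own thr1 bump gives (0, 1, 0)
invoked at 1, e1 has no predecessors; its own thr0 bump gives (1, 0, 0)
e4, invoked 5, takes VC(e3)=(0, 1, 0) under max, adds 1 for thr1 → (0, 2, 0)
e2, invoked 2, takes VC(e1)=(1, 0, 0) under max, adds 1 for thr2 → (1, 0, 1)
e6, invoked 9, takes VC(e1)=(1, 0, 0) under max, adds 1 for thr0 → (2, 0, 0)
e5, invoked 7, takes VC(e2)=(1, 0, 1) under max, adds 1 for thr2 → (1, 0, 2)
e7, invoked 12, takes VC(e6)=(2, 0, 0) under max, adds 1 for thr0 → (3, 0, 0)
target: VC(e2) = (1, 0, 1)

(1, 0, 1)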